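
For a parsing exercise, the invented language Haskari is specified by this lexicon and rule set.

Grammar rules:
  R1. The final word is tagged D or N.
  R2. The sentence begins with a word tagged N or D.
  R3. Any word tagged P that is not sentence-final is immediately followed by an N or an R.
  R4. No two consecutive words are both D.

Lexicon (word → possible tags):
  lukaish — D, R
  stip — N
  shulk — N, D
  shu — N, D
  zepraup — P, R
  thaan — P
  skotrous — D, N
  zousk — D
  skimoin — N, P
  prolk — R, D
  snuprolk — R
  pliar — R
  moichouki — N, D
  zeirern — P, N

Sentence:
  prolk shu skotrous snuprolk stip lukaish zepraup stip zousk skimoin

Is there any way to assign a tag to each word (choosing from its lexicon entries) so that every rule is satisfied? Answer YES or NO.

YES

Candidates per position — 1:prolk {R,D}; 2:shu {N,D}; 3:skotrous {D,N}; 4:snuprolk {R}; 5:stip {N}; 6:lukaish {D,R}; 7:zepraup {P,R}; 8:stip {N}; 9:zousk {D}; 10:skimoin {N,P}.
One satisfying assignment: D N D R N R R N D N.
Checking: rule 1 ok; rule 2 ok; rule 3 ok; rule 4 ok.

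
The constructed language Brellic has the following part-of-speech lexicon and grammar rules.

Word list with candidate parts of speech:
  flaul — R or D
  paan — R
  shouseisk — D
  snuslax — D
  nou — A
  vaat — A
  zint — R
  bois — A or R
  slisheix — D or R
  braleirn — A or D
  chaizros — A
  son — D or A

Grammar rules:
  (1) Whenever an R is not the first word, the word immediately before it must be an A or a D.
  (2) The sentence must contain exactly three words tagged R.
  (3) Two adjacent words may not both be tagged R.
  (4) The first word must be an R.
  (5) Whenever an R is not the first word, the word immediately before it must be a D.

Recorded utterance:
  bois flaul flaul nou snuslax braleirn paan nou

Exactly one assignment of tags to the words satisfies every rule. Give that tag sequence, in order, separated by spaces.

Candidates per position — 1:bois {A,R}; 2:flaul {R,D}; 3:flaul {R,D}; 4:nou {A}; 5:snuslax {D}; 6:braleirn {A,D}; 7:paan {R}; 8:nou {A}.
If word 1 were A, no tagging could satisfy rule 4; so word 1 is R.
If word 2 were R, no tagging could satisfy rule 1; so word 2 is D.
If word 3 were D, no tagging could satisfy rule 2; so word 3 is R.
If word 6 were A, no tagging could satisfy rule 5; so word 6 is D.
The only consistent sequence is: R D R A D D R A.
Rule-by-rule: rule 1 holds; rule 2 holds; rule 3 holds; rule 4 holds; rule 5 holds.

R D R A D D R A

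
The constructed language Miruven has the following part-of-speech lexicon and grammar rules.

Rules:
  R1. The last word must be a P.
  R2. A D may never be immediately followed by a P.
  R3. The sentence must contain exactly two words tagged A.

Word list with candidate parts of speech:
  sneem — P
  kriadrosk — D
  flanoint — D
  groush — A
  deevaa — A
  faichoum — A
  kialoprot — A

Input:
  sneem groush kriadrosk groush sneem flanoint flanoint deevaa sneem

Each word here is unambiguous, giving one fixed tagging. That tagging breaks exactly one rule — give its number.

3

Fixed tagging: P A D A P D D A P.
Checking each rule: R1 ok, R2 ok, R3 fails.
Only rule 3 fails.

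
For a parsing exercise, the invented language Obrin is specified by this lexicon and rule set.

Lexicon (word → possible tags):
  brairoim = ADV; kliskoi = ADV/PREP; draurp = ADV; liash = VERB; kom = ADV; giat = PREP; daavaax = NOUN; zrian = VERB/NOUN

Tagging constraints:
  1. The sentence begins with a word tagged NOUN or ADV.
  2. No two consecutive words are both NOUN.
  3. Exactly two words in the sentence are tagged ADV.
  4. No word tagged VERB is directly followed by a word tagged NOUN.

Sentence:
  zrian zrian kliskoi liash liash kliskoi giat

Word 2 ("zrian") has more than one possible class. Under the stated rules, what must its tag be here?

VERB

Candidates per position — 1:zrian {VERB,NOUN}; 2:zrian {VERB,NOUN}; 3:kliskoi {ADV,PREP}; 4:liash {VERB}; 5:liash {VERB}; 6:kliskoi {ADV,PREP}; 7:giat {PREP}.
At position 1, choosing VERB makes rule 1 impossible to satisfy; hence NOUN.
At position 2, choosing NOUN makes rule 2 impossible to satisfy; hence VERB.
At position 3, choosing PREP makes rule 3 impossible to satisfy; hence ADV.
At position 6, choosing PREP makes rule 3 impossible to satisfy; hence ADV.
The only consistent sequence is: NOUN VERB ADV VERB VERB ADV PREP.
Rule-by-rule: rule 1 holds; rule 2 holds; rule 3 holds; rule 4 holds.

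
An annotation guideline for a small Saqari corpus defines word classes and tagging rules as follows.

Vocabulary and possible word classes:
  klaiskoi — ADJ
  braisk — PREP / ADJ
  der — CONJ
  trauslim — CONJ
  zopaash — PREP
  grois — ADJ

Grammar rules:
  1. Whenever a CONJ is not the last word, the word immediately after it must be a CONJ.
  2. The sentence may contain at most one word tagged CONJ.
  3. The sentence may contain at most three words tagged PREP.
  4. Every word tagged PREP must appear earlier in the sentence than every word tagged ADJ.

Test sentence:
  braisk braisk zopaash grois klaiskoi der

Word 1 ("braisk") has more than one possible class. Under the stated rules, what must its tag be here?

Candidates per position — 1:braisk {PREP,ADJ}; 2:braisk {PREP,ADJ}; 3:zopaash {PREP}; 4:grois {ADJ}; 5:klaiskoi {ADJ}; 6:der {CONJ}.
At position 1, choosing ADJ makes rule 4 impossible to satisfy; hence PREP.
At position 2, choosing ADJ makes rule 4 impossible to satisfy; hence PREP.
That leaves exactly one tagging: PREP PREP PREP ADJ ADJ CONJ.
Check: rule 1 satisfied; rule 2 satisfied; rule 3 satisfied; rule 4 satisfied.

PREP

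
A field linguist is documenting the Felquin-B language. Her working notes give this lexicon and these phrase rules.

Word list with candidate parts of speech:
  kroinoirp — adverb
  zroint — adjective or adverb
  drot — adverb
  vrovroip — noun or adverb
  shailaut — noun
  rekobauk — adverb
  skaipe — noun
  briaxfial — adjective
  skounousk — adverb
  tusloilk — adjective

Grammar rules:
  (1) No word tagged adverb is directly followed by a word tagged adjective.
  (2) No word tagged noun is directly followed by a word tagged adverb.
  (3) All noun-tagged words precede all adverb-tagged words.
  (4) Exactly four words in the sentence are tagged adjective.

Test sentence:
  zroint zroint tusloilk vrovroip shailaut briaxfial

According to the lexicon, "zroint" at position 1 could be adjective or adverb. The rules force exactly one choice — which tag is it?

Candidates per position — 1:zroint {adjective,adverb}; 2:zroint {adjective,adverb}; 3:tusloilk {adjective}; 4:vrovroip {noun,adverb}; 5:shailaut {noun}; 6:briaxfial {adjective}.
Position 1: tagging it adverb would leave rule 1 unsatisfiable, so it must be adjective.
Position 2: tagging it adverb would leave rule 1 unsatisfiable, so it must be adjective.
Position 4: tagging it adverb would leave rule 3 unsatisfiable, so it must be noun.
So the tagging must be: adjective adjective adjective noun noun adjective.
Check: rule 1 ok; rule 2 ok; rule 3 ok; rule 4 ok.

adjective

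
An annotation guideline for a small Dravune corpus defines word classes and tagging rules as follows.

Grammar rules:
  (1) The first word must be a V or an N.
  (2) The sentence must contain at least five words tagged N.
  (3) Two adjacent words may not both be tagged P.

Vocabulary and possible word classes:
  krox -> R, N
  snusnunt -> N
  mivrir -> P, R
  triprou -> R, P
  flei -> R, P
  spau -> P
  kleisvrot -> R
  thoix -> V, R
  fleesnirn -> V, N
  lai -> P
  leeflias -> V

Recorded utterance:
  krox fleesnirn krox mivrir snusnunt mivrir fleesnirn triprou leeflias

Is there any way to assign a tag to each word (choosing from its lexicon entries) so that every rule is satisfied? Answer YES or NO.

YES

Candidates per position — 1:krox {R,N}; 2:fleesnirn {V,N}; 3:krox {R,N}; 4:mivrir {P,R}; 5:snusnunt {N}; 6:mivrir {P,R}; 7:fleesnirn {V,N}; 8:triprou {R,P}; 9:leeflias {V}.
One satisfying assignment: N N N P N P N R V.
Rule-by-rule: rule 1 ok; rule 2 ok; rule 3 ok.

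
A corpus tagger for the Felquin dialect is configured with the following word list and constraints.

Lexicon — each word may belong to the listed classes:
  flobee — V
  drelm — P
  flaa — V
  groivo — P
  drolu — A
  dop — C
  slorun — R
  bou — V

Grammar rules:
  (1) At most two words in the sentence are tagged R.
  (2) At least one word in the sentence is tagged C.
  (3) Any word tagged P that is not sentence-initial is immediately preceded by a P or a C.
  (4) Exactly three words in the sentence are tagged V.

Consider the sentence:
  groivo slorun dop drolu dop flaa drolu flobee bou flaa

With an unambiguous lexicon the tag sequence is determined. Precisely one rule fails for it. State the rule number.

4

Fixed tagging: P R C A C V A V V V.
Checking each rule: R1 pass, R2 pass, R3 pass, R4 fail.
Only rule 4 fails.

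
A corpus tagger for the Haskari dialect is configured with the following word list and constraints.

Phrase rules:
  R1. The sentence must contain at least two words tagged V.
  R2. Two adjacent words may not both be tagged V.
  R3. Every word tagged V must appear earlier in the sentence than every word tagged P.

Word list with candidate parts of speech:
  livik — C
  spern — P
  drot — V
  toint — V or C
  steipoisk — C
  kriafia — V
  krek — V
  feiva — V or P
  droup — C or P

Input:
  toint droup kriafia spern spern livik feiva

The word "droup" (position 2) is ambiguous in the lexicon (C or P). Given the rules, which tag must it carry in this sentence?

Candidates per position — 1:toint {V,C}; 2:droup {C,P}; 3:kriafia {V}; 4:spern {P}; 5:spern {P}; 6:livik {C}; 7:feiva {V,P}.
Position 2: tagging it P would leave rule 3 unsatisfiable, so it must be C.
Position 7: tagging it V would leave rule 3 unsatisfiable, so it must be P.
Position 1: tagging it C would leave rule 1 unsatisfiable, so it must be V.
The unique satisfying tagging is: V C V P P C P.
Check: rule 1 ok; rule 2 ok; rule 3 ok.

C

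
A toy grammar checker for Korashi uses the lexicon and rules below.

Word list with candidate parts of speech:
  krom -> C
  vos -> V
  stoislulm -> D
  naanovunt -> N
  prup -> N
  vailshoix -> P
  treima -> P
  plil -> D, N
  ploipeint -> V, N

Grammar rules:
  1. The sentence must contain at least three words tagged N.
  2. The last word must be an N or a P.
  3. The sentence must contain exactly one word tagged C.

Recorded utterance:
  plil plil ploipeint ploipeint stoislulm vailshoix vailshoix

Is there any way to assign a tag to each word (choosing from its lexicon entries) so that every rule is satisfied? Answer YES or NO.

NO

Candidates per position — 1:plil {D,N}; 2:plil {D,N}; 3:ploipeint {V,N}; 4:ploipeint {V,N}; 5:stoislulm {D}; 6:vailshoix {P}; 7:vailshoix {P}.
Rule 3 cannot be satisfied by any choice of tags from the lexicon.
So there is no consistent tagging.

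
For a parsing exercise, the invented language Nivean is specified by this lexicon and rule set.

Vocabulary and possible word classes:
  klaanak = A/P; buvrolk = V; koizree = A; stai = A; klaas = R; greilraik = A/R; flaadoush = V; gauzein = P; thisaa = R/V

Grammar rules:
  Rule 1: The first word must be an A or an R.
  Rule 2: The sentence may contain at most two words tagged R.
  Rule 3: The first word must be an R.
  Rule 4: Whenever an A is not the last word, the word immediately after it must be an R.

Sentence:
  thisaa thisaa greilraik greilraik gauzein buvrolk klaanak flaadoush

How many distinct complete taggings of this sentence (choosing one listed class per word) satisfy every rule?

Candidates per position — 1:thisaa {R,V}; 2:thisaa {R,V}; 3:greilraik {A,R}; 4:greilraik {A,R}; 5:gauzein {P}; 6:buvrolk {V}; 7:klaanak {A,P}; 8:flaadoush {V}.
There are 32 candidate sequences in total.
The sequences that satisfy every rule: R V A R P V P V.
Count = 1.

1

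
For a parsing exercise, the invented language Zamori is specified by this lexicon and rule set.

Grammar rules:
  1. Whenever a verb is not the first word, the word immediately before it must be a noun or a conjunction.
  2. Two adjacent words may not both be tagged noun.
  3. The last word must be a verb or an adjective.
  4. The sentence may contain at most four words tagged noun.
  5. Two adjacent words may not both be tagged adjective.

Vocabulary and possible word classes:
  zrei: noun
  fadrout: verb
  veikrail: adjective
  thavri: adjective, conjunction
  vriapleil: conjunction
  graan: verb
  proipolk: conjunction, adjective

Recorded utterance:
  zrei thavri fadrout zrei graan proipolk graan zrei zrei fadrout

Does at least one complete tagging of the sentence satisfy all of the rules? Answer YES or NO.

NO

Candidates per position — 1:zrei {noun}; 2:thavri {adjective,conjunction}; 3:fadrout {verb}; 4:zrei {noun}; 5:graan {verb}; 6:proipolk {conjunction,adjective}; 7:graan {verb}; 8:zrei {noun}; 9:zrei {noun}; 10:fadrout {verb}.
Rule 2 cannot be satisfied by any choice of tags from the lexicon.
So there is no consistent tagging.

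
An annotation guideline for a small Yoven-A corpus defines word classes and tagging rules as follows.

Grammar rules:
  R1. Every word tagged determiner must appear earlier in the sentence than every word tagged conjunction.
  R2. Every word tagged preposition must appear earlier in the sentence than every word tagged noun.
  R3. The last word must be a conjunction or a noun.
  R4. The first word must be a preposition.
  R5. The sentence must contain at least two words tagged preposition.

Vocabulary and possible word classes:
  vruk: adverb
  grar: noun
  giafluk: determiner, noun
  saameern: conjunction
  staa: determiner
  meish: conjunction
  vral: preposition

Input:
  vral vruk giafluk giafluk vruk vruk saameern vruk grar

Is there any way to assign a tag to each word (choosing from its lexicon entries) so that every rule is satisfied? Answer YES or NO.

Candidates per position — 1:vral {preposition}; 2:vruk {adverb}; 3:giafluk {determiner,noun}; 4:giafluk {determiner,noun}; 5:vruk {adverb}; 6:vruk {adverb}; 7:saameern {conjunction}; 8:vruk {adverb}; 9:grar {noun}.
Rule 5 cannot be satisfied by any choice of tags from the lexicon.
So there is no consistent tagging.

NO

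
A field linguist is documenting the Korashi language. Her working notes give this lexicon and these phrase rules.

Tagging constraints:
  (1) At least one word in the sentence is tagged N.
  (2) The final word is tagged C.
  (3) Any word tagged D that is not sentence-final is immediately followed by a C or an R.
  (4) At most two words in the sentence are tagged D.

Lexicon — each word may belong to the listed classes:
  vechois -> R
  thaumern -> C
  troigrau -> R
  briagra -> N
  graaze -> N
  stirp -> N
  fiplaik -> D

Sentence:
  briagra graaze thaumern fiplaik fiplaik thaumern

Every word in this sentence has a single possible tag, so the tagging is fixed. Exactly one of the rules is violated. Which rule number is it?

Fixed tagging: N N C D D C.
Checking each rule: R1 ✓, R2 ✓, R3 ✗, R4 ✓.
Only rule 3 fails.

3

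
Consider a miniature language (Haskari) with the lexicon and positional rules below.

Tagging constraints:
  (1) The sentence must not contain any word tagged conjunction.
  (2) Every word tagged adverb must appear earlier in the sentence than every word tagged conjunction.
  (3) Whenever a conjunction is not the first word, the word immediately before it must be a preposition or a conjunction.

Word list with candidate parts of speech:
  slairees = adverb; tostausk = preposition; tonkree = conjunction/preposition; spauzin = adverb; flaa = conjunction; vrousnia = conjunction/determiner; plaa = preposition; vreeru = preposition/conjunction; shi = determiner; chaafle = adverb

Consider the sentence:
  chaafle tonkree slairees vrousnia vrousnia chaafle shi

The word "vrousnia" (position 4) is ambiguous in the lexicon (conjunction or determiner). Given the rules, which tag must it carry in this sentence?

determiner

Candidates per position — 1:chaafle {adverb}; 2:tonkree {conjunction,preposition}; 3:slairees {adverb}; 4:vrousnia {conjunction,determiner}; 5:vrousnia {conjunction,determiner}; 6:chaafle {adverb}; 7:shi {determiner}.
At position 2, choosing conjunction makes rule 1 impossible to satisfy; hence preposition.
At position 4, choosing conjunction makes rule 1 impossible to satisfy; hence determiner.
At position 5, choosing conjunction makes rule 1 impossible to satisfy; hence determiner.
So the tagging must be: adverb preposition adverb determiner determiner adverb determiner.
Checking: rule 1 holds; rule 2 holds; rule 3 holds.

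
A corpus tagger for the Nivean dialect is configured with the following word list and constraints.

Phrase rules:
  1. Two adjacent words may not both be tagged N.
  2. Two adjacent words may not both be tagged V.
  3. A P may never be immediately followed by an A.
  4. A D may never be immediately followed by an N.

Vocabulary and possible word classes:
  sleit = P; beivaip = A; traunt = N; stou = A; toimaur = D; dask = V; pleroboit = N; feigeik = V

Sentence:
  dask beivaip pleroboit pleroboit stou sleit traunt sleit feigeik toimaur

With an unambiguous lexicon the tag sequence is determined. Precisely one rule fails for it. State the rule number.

1

Fixed tagging: V A N N A P N P V D.
Applying the rules: R1 ✗, R2 ✓, R3 ✓, R4 ✓.
Only rule 1 fails.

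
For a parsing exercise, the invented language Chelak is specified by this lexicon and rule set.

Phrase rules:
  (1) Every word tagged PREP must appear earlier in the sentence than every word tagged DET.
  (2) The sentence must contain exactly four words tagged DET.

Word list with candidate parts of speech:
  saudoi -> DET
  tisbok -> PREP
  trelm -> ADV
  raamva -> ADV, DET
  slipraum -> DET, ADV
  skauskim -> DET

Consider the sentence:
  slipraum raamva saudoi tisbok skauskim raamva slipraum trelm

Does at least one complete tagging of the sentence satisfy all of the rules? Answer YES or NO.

Candidates per position — 1:slipraum {DET,ADV}; 2:raamva {ADV,DET}; 3:saudoi {DET}; 4:tisbok {PREP}; 5:skauskim {DET}; 6:raamva {ADV,DET}; 7:slipraum {DET,ADV}; 8:trelm {ADV}.
Rule 1 cannot be satisfied by any choice of tags from the lexicon.
So there is no consistent tagging.

NO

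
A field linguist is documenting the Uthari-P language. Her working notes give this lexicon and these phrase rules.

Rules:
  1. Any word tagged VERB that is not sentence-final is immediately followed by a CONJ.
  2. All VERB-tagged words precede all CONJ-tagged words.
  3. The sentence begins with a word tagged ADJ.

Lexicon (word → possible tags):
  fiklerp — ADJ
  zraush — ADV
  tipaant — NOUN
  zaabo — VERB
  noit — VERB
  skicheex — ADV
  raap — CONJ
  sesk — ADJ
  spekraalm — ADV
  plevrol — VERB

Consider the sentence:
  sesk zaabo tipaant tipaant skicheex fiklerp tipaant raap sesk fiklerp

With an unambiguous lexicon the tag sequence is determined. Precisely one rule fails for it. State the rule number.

Fixed tagging: ADJ VERB NOUN NOUN ADV ADJ NOUN CONJ ADJ ADJ.
Rule check: R1 fails, R2 ok, R3 ok.
Only rule 1 fails.

1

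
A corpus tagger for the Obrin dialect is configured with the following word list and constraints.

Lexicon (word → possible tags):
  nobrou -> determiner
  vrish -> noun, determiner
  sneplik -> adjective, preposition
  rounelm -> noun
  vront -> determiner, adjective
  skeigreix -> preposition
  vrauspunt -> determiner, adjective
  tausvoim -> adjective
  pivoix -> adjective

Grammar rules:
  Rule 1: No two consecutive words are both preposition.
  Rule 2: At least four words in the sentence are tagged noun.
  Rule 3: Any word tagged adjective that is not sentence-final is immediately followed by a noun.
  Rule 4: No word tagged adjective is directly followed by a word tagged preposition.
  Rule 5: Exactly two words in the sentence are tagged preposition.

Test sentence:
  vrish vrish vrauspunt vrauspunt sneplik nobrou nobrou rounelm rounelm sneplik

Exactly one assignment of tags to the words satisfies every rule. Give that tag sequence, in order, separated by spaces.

noun noun determiner determiner preposition determiner determiner noun noun preposition

Candidates per position — 1:vrish {noun,determiner}; 2:vrish {noun,determiner}; 3:vrauspunt {determiner,adjective}; 4:vrauspunt {determiner,adjective}; 5:sneplik {adjective,preposition}; 6:nobrou {determiner}; 7:nobrou {determiner}; 8:rounelm {noun}; 9:rounelm {noun}; 10:sneplik {adjective,preposition}.
At position 1, choosing determiner makes rule 2 impossible to satisfy; hence noun.
At position 2, choosing determiner makes rule 2 impossible to satisfy; hence noun.
At position 3, choosing adjective makes rule 3 impossible to satisfy; hence determiner.
At position 4, choosing adjective makes rule 3 impossible to satisfy; hence determiner.
At position 5, choosing adjective makes rule 3 impossible to satisfy; hence preposition.
At position 10, choosing adjective makes rule 5 impossible to satisfy; hence preposition.
The only consistent sequence is: noun noun determiner determiner preposition determiner determiner noun noun preposition.
Verifying each rule — rule 1 ok; rule 2 ok; rule 3 ok; rule 4 ok; rule 5 ok.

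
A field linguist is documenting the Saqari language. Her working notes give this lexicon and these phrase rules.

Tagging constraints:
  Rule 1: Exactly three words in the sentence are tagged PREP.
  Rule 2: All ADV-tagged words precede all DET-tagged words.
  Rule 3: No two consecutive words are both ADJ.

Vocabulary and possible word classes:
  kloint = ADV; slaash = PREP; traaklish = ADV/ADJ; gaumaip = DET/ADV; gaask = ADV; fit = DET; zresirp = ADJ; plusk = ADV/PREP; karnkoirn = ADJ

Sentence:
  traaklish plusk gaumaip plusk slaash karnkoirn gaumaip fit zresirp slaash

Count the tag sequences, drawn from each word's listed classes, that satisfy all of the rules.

10

Candidates per position — 1:traaklish {ADV,ADJ}; 2:plusk {ADV,PREP}; 3:gaumaip {DET,ADV}; 4:plusk {ADV,PREP}; 5:slaash {PREP}; 6:karnkoirn {ADJ}; 7:gaumaip {DET,ADV}; 8:fit {DET}; 9:zresirp {ADJ}; 10:slaash {PREP}.
There are 32 candidate sequences in total.
Checking each against the rules leaves 10 sequences.
Count = 10.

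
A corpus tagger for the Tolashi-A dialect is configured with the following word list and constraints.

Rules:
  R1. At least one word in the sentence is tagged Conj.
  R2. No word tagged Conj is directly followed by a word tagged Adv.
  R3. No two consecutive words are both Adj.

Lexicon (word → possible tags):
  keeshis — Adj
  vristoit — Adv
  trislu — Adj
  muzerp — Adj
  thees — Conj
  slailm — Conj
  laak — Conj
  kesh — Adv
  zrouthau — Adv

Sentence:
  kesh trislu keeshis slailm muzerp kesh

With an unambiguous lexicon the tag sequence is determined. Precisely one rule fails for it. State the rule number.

Fixed tagging: Adv Adj Adj Conj Adj Adv.
Rule check: R1 ok, R2 ok, R3 fails.
Only rule 3 fails.

3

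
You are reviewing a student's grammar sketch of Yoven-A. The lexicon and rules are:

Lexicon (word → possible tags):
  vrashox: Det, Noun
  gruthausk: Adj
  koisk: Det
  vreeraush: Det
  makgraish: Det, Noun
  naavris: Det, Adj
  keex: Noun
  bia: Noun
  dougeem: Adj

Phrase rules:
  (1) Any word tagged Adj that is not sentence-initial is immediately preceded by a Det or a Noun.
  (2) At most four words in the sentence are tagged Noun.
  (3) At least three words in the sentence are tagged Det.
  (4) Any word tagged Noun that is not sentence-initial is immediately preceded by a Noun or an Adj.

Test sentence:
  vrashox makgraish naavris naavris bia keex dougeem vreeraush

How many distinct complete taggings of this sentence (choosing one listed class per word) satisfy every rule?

2

Candidates per position — 1:vrashox {Det,Noun}; 2:makgraish {Det,Noun}; 3:naavris {Det,Adj}; 4:naavris {Det,Adj}; 5:bia {Noun}; 6:keex {Noun}; 7:dougeem {Adj}; 8:vreeraush {Det}.
There are 16 candidate sequences in total.
The sequences that satisfy every rule: Det Det Det Adj Noun Noun Adj Det; Noun Det Det Adj Noun Noun Adj Det.
Count = 2.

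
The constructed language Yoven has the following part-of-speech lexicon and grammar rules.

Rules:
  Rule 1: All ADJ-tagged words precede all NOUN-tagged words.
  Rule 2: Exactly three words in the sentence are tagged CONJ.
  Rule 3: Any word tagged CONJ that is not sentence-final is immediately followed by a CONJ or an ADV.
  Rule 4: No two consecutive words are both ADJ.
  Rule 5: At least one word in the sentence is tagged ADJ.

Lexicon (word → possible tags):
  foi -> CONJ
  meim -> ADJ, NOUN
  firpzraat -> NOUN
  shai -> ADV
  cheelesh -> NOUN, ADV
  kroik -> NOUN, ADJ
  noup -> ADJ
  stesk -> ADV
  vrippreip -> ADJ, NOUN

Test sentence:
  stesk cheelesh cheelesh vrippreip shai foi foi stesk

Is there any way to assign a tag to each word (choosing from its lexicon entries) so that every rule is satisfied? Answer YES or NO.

NO

Candidates per position — 1:stesk {ADV}; 2:cheelesh {NOUN,ADV}; 3:cheelesh {NOUN,ADV}; 4:vrippreip {ADJ,NOUN}; 5:shai {ADV}; 6:foi {CONJ}; 7:foi {CONJ}; 8:stesk {ADV}.
Rule 2 cannot be satisfied by any choice of tags from the lexicon.
So there is no consistent tagging.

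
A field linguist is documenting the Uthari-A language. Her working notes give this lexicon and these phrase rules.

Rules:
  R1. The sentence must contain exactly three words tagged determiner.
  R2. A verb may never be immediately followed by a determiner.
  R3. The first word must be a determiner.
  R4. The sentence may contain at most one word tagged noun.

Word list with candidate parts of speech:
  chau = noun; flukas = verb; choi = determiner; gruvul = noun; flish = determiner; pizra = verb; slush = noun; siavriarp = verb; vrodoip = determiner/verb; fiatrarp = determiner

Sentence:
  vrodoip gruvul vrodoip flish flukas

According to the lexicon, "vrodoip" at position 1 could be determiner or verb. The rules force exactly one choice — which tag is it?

determiner

Candidates per position — 1:vrodoip {determiner,verb}; 2:gruvul {noun}; 3:vrodoip {determiner,verb}; 4:flish {determiner}; 5:flukas {verb}.
At position 1, choosing verb makes rule 1 impossible to satisfy; hence determiner.
At position 3, choosing verb makes rule 1 impossible to satisfy; hence determiner.
The only consistent sequence is: determiner noun determiner determiner verb.
Rule-by-rule: rule 1 holds; rule 2 holds; rule 3 holds; rule 4 holds.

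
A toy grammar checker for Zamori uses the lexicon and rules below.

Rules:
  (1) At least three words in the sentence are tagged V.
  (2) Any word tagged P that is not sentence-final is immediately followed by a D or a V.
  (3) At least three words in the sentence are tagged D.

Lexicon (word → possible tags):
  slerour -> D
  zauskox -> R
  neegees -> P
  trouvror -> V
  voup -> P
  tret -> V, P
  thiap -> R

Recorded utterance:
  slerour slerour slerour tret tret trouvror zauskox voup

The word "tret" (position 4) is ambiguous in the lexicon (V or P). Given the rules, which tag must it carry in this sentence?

V

Candidates per position — 1:slerour {D}; 2:slerour {D}; 3:slerour {D}; 4:tret {V,P}; 5:tret {V,P}; 6:trouvror {V}; 7:zauskox {R}; 8:voup {P}.
At position 4, choosing P makes rule 1 impossible to satisfy; hence V.
At position 5, choosing P makes rule 1 impossible to satisfy; hence V.
That leaves exactly one tagging: D D D V V V R P.
Rule-by-rule: rule 1 satisfied; rule 2 satisfied; rule 3 satisfied.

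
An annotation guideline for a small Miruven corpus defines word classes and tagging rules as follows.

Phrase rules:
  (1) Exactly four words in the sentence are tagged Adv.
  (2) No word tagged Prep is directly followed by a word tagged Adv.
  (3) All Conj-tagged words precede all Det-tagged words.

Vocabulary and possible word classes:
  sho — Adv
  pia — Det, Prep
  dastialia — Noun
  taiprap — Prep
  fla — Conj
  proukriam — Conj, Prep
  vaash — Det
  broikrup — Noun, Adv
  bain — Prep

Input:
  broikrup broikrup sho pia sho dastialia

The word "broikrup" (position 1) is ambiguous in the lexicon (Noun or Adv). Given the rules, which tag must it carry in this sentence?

Candidates per position — 1:broikrup {Noun,Adv}; 2:broikrup {Noun,Adv}; 3:sho {Adv}; 4:pia {Det,Prep}; 5:sho {Adv}; 6:dastialia {Noun}.
Position 1: tagging it Noun would leave rule 1 unsatisfiable, so it must be Adv.
Position 2: tagging it Noun would leave rule 1 unsatisfiable, so it must be Adv.
Position 4: tagging it Prep would leave rule 2 unsatisfiable, so it must be Det.
So the tagging must be: Adv Adv Adv Det Adv Noun.
Verifying each rule — rule 1 ok; rule 2 ok; rule 3 ok.

Adv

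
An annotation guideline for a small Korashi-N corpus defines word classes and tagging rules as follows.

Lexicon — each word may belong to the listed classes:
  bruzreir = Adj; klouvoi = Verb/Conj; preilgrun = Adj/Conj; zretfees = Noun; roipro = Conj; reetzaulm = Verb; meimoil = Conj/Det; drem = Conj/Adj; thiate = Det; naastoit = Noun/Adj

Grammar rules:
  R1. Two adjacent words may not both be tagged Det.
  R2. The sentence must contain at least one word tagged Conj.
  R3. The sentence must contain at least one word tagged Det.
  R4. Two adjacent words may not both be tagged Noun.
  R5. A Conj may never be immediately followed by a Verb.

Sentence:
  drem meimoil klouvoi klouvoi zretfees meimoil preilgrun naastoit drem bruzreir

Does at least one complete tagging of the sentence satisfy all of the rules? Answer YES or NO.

Candidates per position — 1:drem {Conj,Adj}; 2:meimoil {Conj,Det}; 3:klouvoi {Verb,Conj}; 4:klouvoi {Verb,Conj}; 5:zretfees {Noun}; 6:meimoil {Conj,Det}; 7:preilgrun {Adj,Conj}; 8:naastoit {Noun,Adj}; 9:drem {Conj,Adj}; 10:bruzreir {Adj}.
One satisfying assignment: Conj Det Verb Conj Noun Conj Conj Adj Adj Adj.
Check: rule 1 holds; rule 2 holds; rule 3 holds; rule 4 holds; rule 5 holds.

YES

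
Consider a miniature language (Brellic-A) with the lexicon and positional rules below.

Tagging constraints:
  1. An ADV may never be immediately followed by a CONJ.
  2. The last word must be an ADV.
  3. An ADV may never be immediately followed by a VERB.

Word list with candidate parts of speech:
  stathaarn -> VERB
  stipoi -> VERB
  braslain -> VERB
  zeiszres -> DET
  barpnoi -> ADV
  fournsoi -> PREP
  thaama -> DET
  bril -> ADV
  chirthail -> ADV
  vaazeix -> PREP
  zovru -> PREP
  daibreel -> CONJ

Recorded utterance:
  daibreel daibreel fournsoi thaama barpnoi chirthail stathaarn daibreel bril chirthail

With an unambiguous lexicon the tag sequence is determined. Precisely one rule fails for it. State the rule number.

3

Fixed tagging: CONJ CONJ PREP DET ADV ADV VERB CONJ ADV ADV.
Applying the rules: R1 ok, R2 ok, R3 fails.
Only rule 3 fails.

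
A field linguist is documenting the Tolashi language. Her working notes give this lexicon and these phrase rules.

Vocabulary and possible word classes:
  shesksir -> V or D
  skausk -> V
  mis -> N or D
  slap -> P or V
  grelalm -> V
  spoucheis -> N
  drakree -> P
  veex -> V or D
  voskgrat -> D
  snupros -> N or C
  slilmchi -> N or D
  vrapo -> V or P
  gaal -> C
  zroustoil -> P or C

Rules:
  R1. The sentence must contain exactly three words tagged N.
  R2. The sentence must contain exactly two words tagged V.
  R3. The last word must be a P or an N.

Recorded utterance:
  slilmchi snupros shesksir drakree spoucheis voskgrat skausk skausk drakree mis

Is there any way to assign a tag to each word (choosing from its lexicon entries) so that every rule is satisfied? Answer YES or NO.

YES

Candidates per position — 1:slilmchi {N,D}; 2:snupros {N,C}; 3:shesksir {V,D}; 4:drakree {P}; 5:spoucheis {N}; 6:voskgrat {D}; 7:skausk {V}; 8:skausk {V}; 9:drakree {P}; 10:mis {N,D}.
One satisfying assignment: N C D P N D V V P N.
Checking: rule 1 satisfied; rule 2 satisfied; rule 3 satisfied.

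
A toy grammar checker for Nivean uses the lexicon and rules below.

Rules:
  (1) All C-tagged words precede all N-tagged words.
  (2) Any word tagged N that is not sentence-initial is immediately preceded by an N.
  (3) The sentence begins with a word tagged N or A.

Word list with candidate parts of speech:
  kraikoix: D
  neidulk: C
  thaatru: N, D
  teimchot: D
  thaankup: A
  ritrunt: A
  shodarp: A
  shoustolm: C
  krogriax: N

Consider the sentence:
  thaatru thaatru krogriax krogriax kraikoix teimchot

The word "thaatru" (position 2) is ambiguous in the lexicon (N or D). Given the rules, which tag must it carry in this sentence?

Candidates per position — 1:thaatru {N,D}; 2:thaatru {N,D}; 3:krogriax {N}; 4:krogriax {N}; 5:kraikoix {D}; 6:teimchot {D}.
If word 1 were D, no tagging could satisfy rule 2; so word 1 is N.
If word 2 were D, no tagging could satisfy rule 2; so word 2 is N.
That leaves exactly one tagging: N N N N D D.
Check: rule 1 ✓; rule 2 ✓; rule 3 ✓.

N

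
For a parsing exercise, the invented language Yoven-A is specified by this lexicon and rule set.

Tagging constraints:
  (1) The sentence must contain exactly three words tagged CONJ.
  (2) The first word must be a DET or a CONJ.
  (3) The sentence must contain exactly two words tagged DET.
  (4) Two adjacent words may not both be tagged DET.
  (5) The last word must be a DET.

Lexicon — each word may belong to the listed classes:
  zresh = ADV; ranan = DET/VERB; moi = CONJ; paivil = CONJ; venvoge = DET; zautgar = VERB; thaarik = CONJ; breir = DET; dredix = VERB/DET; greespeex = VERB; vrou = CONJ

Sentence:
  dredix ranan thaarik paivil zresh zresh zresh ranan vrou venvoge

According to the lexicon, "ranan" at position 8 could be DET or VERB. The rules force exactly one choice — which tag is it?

Candidates per position — 1:dredix {VERB,DET}; 2:ranan {DET,VERB}; 3:thaarik {CONJ}; 4:paivil {CONJ}; 5:zresh {ADV}; 6:zresh {ADV}; 7:zresh {ADV}; 8:ranan {DET,VERB}; 9:vrou {CONJ}; 10:venvoge {DET}.
Position 1: VERB is ruled out by rule 2; that leaves DET.
Position 2: DET is ruled out by rule 3; that leaves VERB.
Position 8: DET is ruled out by rule 3; that leaves VERB.
So the tagging must be: DET VERB CONJ CONJ ADV ADV ADV VERB CONJ DET.
Check: rule 1 holds; rule 2 holds; rule 3 holds; rule 4 holds; rule 5 holds.

VERB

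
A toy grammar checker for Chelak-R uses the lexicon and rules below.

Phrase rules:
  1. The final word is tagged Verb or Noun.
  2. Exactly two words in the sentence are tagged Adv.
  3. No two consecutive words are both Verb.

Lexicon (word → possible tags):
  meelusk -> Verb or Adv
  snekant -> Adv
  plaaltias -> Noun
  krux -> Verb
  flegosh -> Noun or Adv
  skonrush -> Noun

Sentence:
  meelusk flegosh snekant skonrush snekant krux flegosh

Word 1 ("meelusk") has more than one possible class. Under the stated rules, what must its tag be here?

Candidates per position — 1:meelusk {Verb,Adv}; 2:flegosh {Noun,Adv}; 3:snekant {Adv}; 4:skonrush {Noun}; 5:snekant {Adv}; 6:krux {Verb}; 7:flegosh {Noun,Adv}.
If word 1 were Adv, no tagging could satisfy rule 2; so word 1 is Verb.
If word 2 were Adv, no tagging could satisfy rule 2; so word 2 is Noun.
If word 7 were Adv, no tagging could satisfy rule 1; so word 7 is Noun.
The only consistent sequence is: Verb Noun Adv Noun Adv Verb Noun.
Verifying each rule — rule 1 ok; rule 2 ok; rule 3 ok.

Verb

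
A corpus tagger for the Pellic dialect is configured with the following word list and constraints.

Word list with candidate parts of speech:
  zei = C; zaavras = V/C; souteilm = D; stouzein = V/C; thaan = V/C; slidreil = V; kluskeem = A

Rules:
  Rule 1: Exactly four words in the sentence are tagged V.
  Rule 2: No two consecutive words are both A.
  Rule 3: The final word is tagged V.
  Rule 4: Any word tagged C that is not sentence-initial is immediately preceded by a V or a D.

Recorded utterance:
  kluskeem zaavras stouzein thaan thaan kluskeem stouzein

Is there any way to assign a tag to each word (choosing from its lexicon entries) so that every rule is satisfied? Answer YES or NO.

YES

Candidates per position — 1:kluskeem {A}; 2:zaavras {V,C}; 3:stouzein {V,C}; 4:thaan {V,C}; 5:thaan {V,C}; 6:kluskeem {A}; 7:stouzein {V,C}.
One satisfying assignment: A V V C V A V.
Rule-by-rule: rule 1 satisfied; rule 2 satisfied; rule 3 satisfied; rule 4 satisfied.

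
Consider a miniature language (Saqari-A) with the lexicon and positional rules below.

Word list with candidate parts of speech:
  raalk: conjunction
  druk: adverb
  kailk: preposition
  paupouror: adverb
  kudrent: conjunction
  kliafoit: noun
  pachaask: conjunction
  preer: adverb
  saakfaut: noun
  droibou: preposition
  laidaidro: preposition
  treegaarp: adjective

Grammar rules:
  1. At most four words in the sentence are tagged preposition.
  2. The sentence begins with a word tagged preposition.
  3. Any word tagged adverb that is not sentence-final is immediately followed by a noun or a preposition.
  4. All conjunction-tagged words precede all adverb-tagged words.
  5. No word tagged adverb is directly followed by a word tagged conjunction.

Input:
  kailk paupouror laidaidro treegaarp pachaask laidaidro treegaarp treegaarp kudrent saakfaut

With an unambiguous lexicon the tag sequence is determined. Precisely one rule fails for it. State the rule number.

Fixed tagging: preposition adverb preposition adjective conjunction preposition adjective adjective conjunction noun.
Checking each rule: R1 ok, R2 ok, R3 ok, R4 fails, R5 ok.
Only rule 4 fails.

4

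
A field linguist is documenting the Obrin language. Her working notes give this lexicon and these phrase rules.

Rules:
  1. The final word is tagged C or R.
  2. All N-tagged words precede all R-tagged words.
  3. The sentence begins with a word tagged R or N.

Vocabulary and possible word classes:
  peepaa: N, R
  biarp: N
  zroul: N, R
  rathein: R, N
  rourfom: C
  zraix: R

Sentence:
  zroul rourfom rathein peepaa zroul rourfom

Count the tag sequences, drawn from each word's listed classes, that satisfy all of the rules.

Candidates per position — 1:zroul {N,R}; 2:rourfom {C}; 3:rathein {R,N}; 4:peepaa {N,R}; 5:zroul {N,R}; 6:rourfom {C}.
There are 16 candidate sequences in total.
The sequences that satisfy every rule: N C R R R C; N C N N N C; N C N N R C; N C N R R C; R C R R R C.
Count = 5.

5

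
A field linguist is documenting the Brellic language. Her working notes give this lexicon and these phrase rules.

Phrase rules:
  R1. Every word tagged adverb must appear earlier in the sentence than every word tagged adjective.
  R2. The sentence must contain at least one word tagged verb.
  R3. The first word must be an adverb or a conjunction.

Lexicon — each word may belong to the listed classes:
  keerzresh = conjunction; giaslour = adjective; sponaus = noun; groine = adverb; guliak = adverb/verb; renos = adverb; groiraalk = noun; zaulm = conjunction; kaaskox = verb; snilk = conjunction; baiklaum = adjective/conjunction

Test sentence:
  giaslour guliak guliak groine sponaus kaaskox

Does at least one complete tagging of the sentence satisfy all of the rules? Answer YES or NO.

Candidates per position — 1:giaslour {adjective}; 2:guliak {adverb,verb}; 3:guliak {adverb,verb}; 4:groine {adverb}; 5:sponaus {noun}; 6:kaaskox {verb}.
Rule 1 cannot be satisfied by any choice of tags from the lexicon.
So there is no consistent tagging.

NO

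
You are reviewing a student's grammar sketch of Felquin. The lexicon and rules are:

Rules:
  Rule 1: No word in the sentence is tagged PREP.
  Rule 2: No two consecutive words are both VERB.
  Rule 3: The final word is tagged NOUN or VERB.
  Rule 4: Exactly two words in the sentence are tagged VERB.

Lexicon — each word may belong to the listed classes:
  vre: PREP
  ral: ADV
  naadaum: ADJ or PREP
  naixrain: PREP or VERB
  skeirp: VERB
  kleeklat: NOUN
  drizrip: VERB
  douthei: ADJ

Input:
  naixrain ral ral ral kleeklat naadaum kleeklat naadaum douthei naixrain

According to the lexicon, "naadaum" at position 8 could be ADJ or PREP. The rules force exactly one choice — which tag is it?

ADJ

Candidates per position — 1:naixrain {PREP,VERB}; 2:ral {ADV}; 3:ral {ADV}; 4:ral {ADV}; 5:kleeklat {NOUN}; 6:naadaum {ADJ,PREP}; 7:kleeklat {NOUN}; 8:naadaum {ADJ,PREP}; 9:douthei {ADJ}; 10:naixrain {PREP,VERB}.
Position 1: PREP is ruled out by rule 1; that leaves VERB.
Position 6: PREP is ruled out by rule 1; that leaves ADJ.
Position 8: PREP is ruled out by rule 1; that leaves ADJ.
Position 10: PREP is ruled out by rule 1; that leaves VERB.
That leaves exactly one tagging: VERB ADV ADV ADV NOUN ADJ NOUN ADJ ADJ VERB.
Verifying each rule — rule 1 holds; rule 2 holds; rule 3 holds; rule 4 holds.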